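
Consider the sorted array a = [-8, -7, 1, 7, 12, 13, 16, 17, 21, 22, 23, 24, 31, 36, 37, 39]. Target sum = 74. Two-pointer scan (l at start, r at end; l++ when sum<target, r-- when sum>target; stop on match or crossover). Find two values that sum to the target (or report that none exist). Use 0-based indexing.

[0,15] -8+39=31 <74 → l++
[1,15] -7+39=32 <74 → l++
[2,15] 1+39=40 <74 → l++
[3,15] 7+39=46 <74 → l++
[4,15] 12+39=51 <74 → l++
[5,15] 13+39=52 <74 → l++
[6,15] 16+39=55 <74 → l++
[7,15] 17+39=56 <74 → l++
[8,15] 21+39=60 <74 → l++
[9,15] 22+39=61 <74 → l++
[10,15] 23+39=62 <74 → l++
[11,15] 24+39=63 <74 → l++
[12,15] 31+39=70 <74 → l++
[13,15] 36+39=75 >74 → r--
[13,14] 36+37=73 <74 → l++

no pair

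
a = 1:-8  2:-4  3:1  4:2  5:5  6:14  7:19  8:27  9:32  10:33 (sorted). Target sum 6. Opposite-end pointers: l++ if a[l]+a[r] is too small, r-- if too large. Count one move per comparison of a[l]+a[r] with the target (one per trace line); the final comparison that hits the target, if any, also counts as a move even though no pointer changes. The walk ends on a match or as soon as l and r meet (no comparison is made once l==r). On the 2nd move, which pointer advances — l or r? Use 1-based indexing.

[1,10] -8+33=25 >6 → r--
[1,9] -8+32=24 >6 → r--

r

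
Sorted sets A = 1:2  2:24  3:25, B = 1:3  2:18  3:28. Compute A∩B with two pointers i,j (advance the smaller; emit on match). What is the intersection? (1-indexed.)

intersection = []

[i=1,j=1] 2<3 → i++
[i=2,j=1] 24>3 → j++
[i=2,j=2] 24>18 → j++
[i=2,j=3] 24<28 → i++
[i=3,j=3] 25<28 → i++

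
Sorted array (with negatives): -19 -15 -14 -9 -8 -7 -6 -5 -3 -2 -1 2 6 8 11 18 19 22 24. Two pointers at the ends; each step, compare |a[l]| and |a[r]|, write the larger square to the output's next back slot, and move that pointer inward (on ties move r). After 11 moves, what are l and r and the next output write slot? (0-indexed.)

l=5, r=12, next write slot=7

l=0 r=18: |-19|<=|24| out[18]=576, r--
l=0 r=17: |-19|<=|22| out[17]=484, r--
l=0 r=16: |-19|<=|19| out[16]=361, r--
l=0 r=15: |-19|>|18| out[15]=361, l++
l=1 r=15: |-15|<=|18| out[14]=324, r--
l=1 r=14: |-15|>|11| out[13]=225, l++
l=2 r=14: |-14|>|11| out[12]=196, l++
l=3 r=14: |-9|<=|11| out[11]=121, r--
l=3 r=13: |-9|>|8| out[10]=81, l++
l=4 r=13: |-8|<=|8| out[9]=64, r--
l=4 r=12: |-8|>|6| out[8]=64, l++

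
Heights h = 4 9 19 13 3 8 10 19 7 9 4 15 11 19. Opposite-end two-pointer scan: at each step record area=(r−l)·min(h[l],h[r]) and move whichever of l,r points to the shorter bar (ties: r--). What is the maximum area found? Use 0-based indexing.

max area = 209

l=0 r=13: min(4,19)*13=52 best=52 *, l++
l=1 r=13: min(9,19)*12=108 best=108 *, l++
l=2 r=13: min(19,19)*11=209 best=209 *, r--
l=2 r=12: min(19,11)*10=110 best=209, r--
l=2 r=11: min(19,15)*9=135 best=209, r--
l=2 r=10: min(19,4)*8=32 best=209, r--
l=2 r=9: min(19,9)*7=63 best=209, r--
l=2 r=8: min(19,7)*6=42 best=209, r--
l=2 r=7: min(19,19)*5=95 best=209, r--
l=2 r=6: min(19,10)*4=40 best=209, r--
l=2 r=5: min(19,8)*3=24 best=209, r--
l=2 r=4: min(19,3)*2=6 best=209, r--
l=2 r=3: min(19,13)*1=13 best=209, r--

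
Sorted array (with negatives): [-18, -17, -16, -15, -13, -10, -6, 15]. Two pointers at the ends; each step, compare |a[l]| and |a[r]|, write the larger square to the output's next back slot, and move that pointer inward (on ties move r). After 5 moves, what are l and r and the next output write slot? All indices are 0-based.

l=0 r=7: |-18|>|15| out[7]=324, l++
l=1 r=7: |-17|>|15| out[6]=289, l++
l=2 r=7: |-16|>|15| out[5]=256, l++
l=3 r=7: |-15|<=|15| out[4]=225, r--
l=3 r=6: |-15|>|-6| out[3]=225, l++

l=4, r=6, next write slot=2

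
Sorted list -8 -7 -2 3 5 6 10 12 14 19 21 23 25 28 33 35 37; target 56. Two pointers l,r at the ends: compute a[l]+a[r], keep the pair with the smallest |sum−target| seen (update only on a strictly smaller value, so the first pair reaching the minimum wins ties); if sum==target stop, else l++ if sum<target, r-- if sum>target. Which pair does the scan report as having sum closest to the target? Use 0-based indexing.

pair (19, 37) with sum 56 (|Δ|=0)

[0,16] -8+37=29 d=27 * → l++
[1,16] -7+37=30 d=26 * → l++
[2,16] -2+37=35 d=21 * → l++
[3,16] 3+37=40 d=16 * → l++
[4,16] 5+37=42 d=14 * → l++
[5,16] 6+37=43 d=13 * → l++
[6,16] 10+37=47 d=9 * → l++
[7,16] 12+37=49 d=7 * → l++
[8,16] 14+37=51 d=5 * → l++
[9,16] 19+37=56 d=0 * → stop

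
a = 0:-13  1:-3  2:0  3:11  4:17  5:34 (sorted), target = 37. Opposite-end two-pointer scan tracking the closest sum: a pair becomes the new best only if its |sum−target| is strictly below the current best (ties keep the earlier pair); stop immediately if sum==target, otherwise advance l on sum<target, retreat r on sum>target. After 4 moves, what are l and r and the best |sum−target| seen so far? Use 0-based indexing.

l=3, r=4, best |Δ|=3

[0,5] -13+34=21 d=16 * → l++
[1,5] -3+34=31 d=6 * → l++
[2,5] 0+34=34 d=3 * → l++
[3,5] 11+34=45 d=8 → r--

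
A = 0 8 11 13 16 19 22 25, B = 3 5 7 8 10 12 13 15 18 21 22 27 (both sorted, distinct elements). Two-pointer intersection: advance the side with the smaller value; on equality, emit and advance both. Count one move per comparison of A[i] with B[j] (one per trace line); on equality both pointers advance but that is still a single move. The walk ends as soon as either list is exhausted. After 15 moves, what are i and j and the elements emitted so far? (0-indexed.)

i=0 j=0: 0<3, i++
i=1 j=0: 8>3, j++
i=1 j=1: 8>5, j++
i=1 j=2: 8>7, j++
i=1 j=3: 8==8 emit, i++,j++
i=2 j=4: 11>10, j++
i=2 j=5: 11<12, i++
i=3 j=5: 13>12, j++
i=3 j=6: 13==13 emit, i++,j++
i=4 j=7: 16>15, j++
i=4 j=8: 16<18, i++
i=5 j=8: 19>18, j++
i=5 j=9: 19<21, i++
i=6 j=9: 22>21, j++
i=6 j=10: 22==22 emit, i++,j++

i=7, j=11, emitted=[8, 13, 22]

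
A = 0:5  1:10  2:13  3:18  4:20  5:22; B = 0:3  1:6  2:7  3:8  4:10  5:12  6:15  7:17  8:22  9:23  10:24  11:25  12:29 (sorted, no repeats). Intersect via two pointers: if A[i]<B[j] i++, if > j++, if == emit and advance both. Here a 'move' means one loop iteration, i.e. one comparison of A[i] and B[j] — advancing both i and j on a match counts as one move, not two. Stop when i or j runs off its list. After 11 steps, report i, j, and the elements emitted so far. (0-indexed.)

i=0 j=0: 5>3, j++
i=0 j=1: 5<6, i++
i=1 j=1: 10>6, j++
i=1 j=2: 10>7, j++
i=1 j=3: 10>8, j++
i=1 j=4: 10==10 emit, i++,j++
i=2 j=5: 13>12, j++
i=2 j=6: 13<15, i++
i=3 j=6: 18>15, j++
i=3 j=7: 18>17, j++
i=3 j=8: 18<22, i++

i=4, j=8, emitted=[10]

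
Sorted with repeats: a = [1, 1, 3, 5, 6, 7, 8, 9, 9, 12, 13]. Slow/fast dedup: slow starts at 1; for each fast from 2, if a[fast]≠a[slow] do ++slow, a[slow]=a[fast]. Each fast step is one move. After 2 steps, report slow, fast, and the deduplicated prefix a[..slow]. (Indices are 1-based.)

slow=2, fast=4, prefix=[1, 3]

(s=1,f=2) a[fast]=1=a[slow] dup → fast++
(s=1,f=3) a[fast]=3≠a[slow]=1 write a[2]=3 → slow++,fast++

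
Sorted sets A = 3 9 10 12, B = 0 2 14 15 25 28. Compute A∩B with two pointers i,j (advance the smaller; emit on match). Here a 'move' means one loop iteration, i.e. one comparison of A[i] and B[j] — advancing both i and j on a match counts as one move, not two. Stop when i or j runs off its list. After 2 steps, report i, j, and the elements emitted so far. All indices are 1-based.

i=1, j=3, emitted=[]

i=1 j=1: 3>0, j++
i=1 j=2: 3>2, j++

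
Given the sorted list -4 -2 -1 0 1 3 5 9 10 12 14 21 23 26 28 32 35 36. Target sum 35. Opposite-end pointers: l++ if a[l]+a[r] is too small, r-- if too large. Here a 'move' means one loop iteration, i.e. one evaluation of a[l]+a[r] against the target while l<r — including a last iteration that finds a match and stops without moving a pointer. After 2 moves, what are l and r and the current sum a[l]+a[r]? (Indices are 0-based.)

l=2, r=17, sum=35

l=0 r=17: -4+36=32 <35, l++
l=1 r=17: -2+36=34 <35, l++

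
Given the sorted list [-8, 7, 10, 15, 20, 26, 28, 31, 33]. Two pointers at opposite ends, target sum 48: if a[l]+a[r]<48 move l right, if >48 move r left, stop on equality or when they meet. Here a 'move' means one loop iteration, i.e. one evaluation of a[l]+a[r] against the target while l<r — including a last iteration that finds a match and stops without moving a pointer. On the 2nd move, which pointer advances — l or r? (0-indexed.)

l

[0,8] -8+33=25 <48 → l++
[1,8] 7+33=40 <48 → l++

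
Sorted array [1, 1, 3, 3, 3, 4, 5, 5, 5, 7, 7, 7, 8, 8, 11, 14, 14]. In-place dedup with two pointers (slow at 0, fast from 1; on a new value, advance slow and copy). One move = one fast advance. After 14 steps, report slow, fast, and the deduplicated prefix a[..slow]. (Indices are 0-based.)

slow=6, fast=15, prefix=[1, 3, 4, 5, 7, 8, 11]

slow=0 fast=1: a[fast]=1=a[slow] dup, fast++
slow=0 fast=2: a[fast]=3≠a[slow]=1 write a[1]=3, slow++,fast++
slow=1 fast=3: a[fast]=3=a[slow] dup, fast++
slow=1 fast=4: a[fast]=3=a[slow] dup, fast++
slow=1 fast=5: a[fast]=4≠a[slow]=3 write a[2]=4, slow++,fast++
slow=2 fast=6: a[fast]=5≠a[slow]=4 write a[3]=5, slow++,fast++
slow=3 fast=7: a[fast]=5=a[slow] dup, fast++
slow=3 fast=8: a[fast]=5=a[slow] dup, fast++
slow=3 fast=9: a[fast]=7≠a[slow]=5 write a[4]=7, slow++,fast++
slow=4 fast=10: a[fast]=7=a[slow] dup, fast++
slow=4 fast=11: a[fast]=7=a[slow] dup, fast++
slow=4 fast=12: a[fast]=8≠a[slow]=7 write a[5]=8, slow++,fast++
slow=5 fast=13: a[fast]=8=a[slow] dup, fast++
slow=5 fast=14: a[fast]=11≠a[slow]=8 write a[6]=11, slow++,fast++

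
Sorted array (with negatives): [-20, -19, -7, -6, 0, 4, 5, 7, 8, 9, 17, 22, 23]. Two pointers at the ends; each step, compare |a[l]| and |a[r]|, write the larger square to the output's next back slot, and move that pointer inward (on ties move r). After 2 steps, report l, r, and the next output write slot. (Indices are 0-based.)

[0,12] |-20|<=|23| out[12]=529 → r--
[0,11] |-20|<=|22| out[11]=484 → r--

l=0, r=10, next write slot=10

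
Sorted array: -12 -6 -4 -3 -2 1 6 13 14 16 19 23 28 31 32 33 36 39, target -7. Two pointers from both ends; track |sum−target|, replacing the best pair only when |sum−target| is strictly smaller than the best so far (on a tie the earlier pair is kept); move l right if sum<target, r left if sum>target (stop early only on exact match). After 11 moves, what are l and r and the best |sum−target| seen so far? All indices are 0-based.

l=0, r=6, best |Δ|=8

l=0 r=17: -12+39=27 d=34 *, r--
l=0 r=16: -12+36=24 d=31 *, r--
l=0 r=15: -12+33=21 d=28 *, r--
l=0 r=14: -12+32=20 d=27 *, r--
l=0 r=13: -12+31=19 d=26 *, r--
l=0 r=12: -12+28=16 d=23 *, r--
l=0 r=11: -12+23=11 d=18 *, r--
l=0 r=10: -12+19=7 d=14 *, r--
l=0 r=9: -12+16=4 d=11 *, r--
l=0 r=8: -12+14=2 d=9 *, r--
l=0 r=7: -12+13=1 d=8 *, r--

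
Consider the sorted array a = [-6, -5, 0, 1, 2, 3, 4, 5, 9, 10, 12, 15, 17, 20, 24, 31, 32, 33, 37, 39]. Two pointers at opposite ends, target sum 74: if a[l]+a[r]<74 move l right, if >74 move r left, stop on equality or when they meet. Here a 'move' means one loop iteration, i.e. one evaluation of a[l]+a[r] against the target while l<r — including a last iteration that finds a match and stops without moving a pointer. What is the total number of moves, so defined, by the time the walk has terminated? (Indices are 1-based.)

19 moves

[1,20] -6+39=33 <74 → l++
[2,20] -5+39=34 <74 → l++
[3,20] 0+39=39 <74 → l++
[4,20] 1+39=40 <74 → l++
[5,20] 2+39=41 <74 → l++
[6,20] 3+39=42 <74 → l++
[7,20] 4+39=43 <74 → l++
[8,20] 5+39=44 <74 → l++
[9,20] 9+39=48 <74 → l++
[10,20] 10+39=49 <74 → l++
[11,20] 12+39=51 <74 → l++
[12,20] 15+39=54 <74 → l++
[13,20] 17+39=56 <74 → l++
[14,20] 20+39=59 <74 → l++
[15,20] 24+39=63 <74 → l++
[16,20] 31+39=70 <74 → l++
[17,20] 32+39=71 <74 → l++
[18,20] 33+39=72 <74 → l++
[19,20] 37+39=76 >74 → r--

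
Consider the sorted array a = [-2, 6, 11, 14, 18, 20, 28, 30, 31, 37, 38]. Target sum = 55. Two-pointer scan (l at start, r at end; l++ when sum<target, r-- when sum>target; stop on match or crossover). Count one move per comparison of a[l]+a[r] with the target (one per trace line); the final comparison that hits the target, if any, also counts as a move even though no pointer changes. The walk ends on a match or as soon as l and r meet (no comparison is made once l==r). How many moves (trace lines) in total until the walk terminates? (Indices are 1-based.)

6 moves

l=1 r=11: -2+38=36 <55, l++
l=2 r=11: 6+38=44 <55, l++
l=3 r=11: 11+38=49 <55, l++
l=4 r=11: 14+38=52 <55, l++
l=5 r=11: 18+38=56 >55, r--
l=5 r=10: 18+37=55, found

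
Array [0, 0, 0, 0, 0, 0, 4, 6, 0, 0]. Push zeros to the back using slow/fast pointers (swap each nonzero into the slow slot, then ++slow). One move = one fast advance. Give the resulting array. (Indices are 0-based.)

[4, 6, 0, 0, 0, 0, 0, 0, 0, 0]

(s=0,f=0) a[fast]=0 → fast++
(s=0,f=1) a[fast]=0 → fast++
(s=0,f=2) a[fast]=0 → fast++
(s=0,f=3) a[fast]=0 → fast++
(s=0,f=4) a[fast]=0 → fast++
(s=0,f=5) a[fast]=0 → fast++
(s=0,f=6) a[fast]=4≠0 swap→a[0]=4 → slow++,fast++
(s=1,f=7) a[fast]=6≠0 swap→a[1]=6 → slow++,fast++
(s=2,f=8) a[fast]=0 → fast++
(s=2,f=9) a[fast]=0 → fast++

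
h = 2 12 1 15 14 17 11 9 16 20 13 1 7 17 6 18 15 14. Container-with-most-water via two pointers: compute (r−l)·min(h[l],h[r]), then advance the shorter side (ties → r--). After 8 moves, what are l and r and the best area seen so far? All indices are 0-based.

l=0 r=17: min(2,14)*17=34 best=34 *, l++
l=1 r=17: min(12,14)*16=192 best=192 *, l++
l=2 r=17: min(1,14)*15=15 best=192, l++
l=3 r=17: min(15,14)*14=196 best=196 *, r--
l=3 r=16: min(15,15)*13=195 best=196, r--
l=3 r=15: min(15,18)*12=180 best=196, l++
l=4 r=15: min(14,18)*11=154 best=196, l++
l=5 r=15: min(17,18)*10=170 best=196, l++

l=6, r=15, best area=196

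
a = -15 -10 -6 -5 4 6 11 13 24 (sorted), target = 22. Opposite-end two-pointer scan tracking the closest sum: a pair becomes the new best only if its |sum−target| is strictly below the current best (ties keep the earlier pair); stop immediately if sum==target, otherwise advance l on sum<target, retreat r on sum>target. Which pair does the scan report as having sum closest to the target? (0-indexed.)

[0,8] -15+24=9 d=13 * → l++
[1,8] -10+24=14 d=8 * → l++
[2,8] -6+24=18 d=4 * → l++
[3,8] -5+24=19 d=3 * → l++
[4,8] 4+24=28 d=6 → r--
[4,7] 4+13=17 d=5 → l++
[5,7] 6+13=19 d=3 → l++
[6,7] 11+13=24 d=2 * → r--

pair (11, 13) with sum 24 (|Δ|=2)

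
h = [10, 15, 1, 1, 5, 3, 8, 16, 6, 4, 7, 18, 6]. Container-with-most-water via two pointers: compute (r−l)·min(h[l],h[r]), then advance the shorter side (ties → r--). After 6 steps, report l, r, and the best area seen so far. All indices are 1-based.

l=1 r=13: min(10,6)*12=72 best=72 *, r--
l=1 r=12: min(10,18)*11=110 best=110 *, l++
l=2 r=12: min(15,18)*10=150 best=150 *, l++
l=3 r=12: min(1,18)*9=9 best=150, l++
l=4 r=12: min(1,18)*8=8 best=150, l++
l=5 r=12: min(5,18)*7=35 best=150, l++

l=6, r=12, best area=150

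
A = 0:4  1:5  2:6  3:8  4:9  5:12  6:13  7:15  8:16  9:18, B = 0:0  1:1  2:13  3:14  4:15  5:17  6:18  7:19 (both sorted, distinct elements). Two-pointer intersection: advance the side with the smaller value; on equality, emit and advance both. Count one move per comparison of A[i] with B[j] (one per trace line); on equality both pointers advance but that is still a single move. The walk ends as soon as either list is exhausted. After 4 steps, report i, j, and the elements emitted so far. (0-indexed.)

i=2, j=2, emitted=[]

[i=0,j=0] 4>0 → j++
[i=0,j=1] 4>1 → j++
[i=0,j=2] 4<13 → i++
[i=1,j=2] 5<13 → i++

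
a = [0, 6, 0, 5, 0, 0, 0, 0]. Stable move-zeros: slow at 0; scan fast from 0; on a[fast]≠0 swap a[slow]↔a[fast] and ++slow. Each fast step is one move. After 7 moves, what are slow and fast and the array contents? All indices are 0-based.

slow=0 fast=0: a[fast]=0, fast++
slow=0 fast=1: a[fast]=6≠0 swap→a[0]=6, slow++,fast++
slow=1 fast=2: a[fast]=0, fast++
slow=1 fast=3: a[fast]=5≠0 swap→a[1]=5, slow++,fast++
slow=2 fast=4: a[fast]=0, fast++
slow=2 fast=5: a[fast]=0, fast++
slow=2 fast=6: a[fast]=0, fast++

slow=2, fast=7, a=[6, 5, 0, 0, 0, 0, 0, 0]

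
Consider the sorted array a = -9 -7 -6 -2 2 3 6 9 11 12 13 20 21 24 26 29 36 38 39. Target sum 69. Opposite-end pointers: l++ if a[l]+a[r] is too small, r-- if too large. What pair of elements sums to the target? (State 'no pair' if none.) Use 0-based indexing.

no pair

l=0 r=18: -9+39=30 <69, l++
l=1 r=18: -7+39=32 <69, l++
l=2 r=18: -6+39=33 <69, l++
l=3 r=18: -2+39=37 <69, l++
l=4 r=18: 2+39=41 <69, l++
l=5 r=18: 3+39=42 <69, l++
l=6 r=18: 6+39=45 <69, l++
l=7 r=18: 9+39=48 <69, l++
l=8 r=18: 11+39=50 <69, l++
l=9 r=18: 12+39=51 <69, l++
l=10 r=18: 13+39=52 <69, l++
l=11 r=18: 20+39=59 <69, l++
l=12 r=18: 21+39=60 <69, l++
l=13 r=18: 24+39=63 <69, l++
l=14 r=18: 26+39=65 <69, l++
l=15 r=18: 29+39=68 <69, l++
l=16 r=18: 36+39=75 >69, r--
l=16 r=17: 36+38=74 >69, r--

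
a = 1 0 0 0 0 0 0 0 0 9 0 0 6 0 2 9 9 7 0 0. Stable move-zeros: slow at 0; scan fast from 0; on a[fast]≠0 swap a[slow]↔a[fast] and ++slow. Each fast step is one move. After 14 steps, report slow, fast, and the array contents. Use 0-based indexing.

slow=0 fast=0: a[fast]=1≠0 swap→a[0]=1, slow++,fast++
slow=1 fast=1: a[fast]=0, fast++
slow=1 fast=2: a[fast]=0, fast++
slow=1 fast=3: a[fast]=0, fast++
slow=1 fast=4: a[fast]=0, fast++
slow=1 fast=5: a[fast]=0, fast++
slow=1 fast=6: a[fast]=0, fast++
slow=1 fast=7: a[fast]=0, fast++
slow=1 fast=8: a[fast]=0, fast++
slow=1 fast=9: a[fast]=9≠0 swap→a[1]=9, slow++,fast++
slow=2 fast=10: a[fast]=0, fast++
slow=2 fast=11: a[fast]=0, fast++
slow=2 fast=12: a[fast]=6≠0 swap→a[2]=6, slow++,fast++
slow=3 fast=13: a[fast]=0, fast++

slow=3, fast=14, a=[1, 9, 6, 0, 0, 0, 0, 0, 0, 0, 0, 0, 0, 0, 2, 9, 9, 7, 0, 0]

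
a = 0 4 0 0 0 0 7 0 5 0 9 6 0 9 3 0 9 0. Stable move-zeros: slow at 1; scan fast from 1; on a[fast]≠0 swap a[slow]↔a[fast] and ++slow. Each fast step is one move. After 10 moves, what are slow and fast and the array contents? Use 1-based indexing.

slow=4, fast=11, a=[4, 7, 5, 0, 0, 0, 0, 0, 0, 0, 9, 6, 0, 9, 3, 0, 9, 0]

(s=1,f=1) a[fast]=0 → fast++
(s=1,f=2) a[fast]=4≠0 swap→a[1]=4 → slow++,fast++
(s=2,f=3) a[fast]=0 → fast++
(s=2,f=4) a[fast]=0 → fast++
(s=2,f=5) a[fast]=0 → fast++
(s=2,f=6) a[fast]=0 → fast++
(s=2,f=7) a[fast]=7≠0 swap→a[2]=7 → slow++,fast++
(s=3,f=8) a[fast]=0 → fast++
(s=3,f=9) a[fast]=5≠0 swap→a[3]=5 → slow++,fast++
(s=4,f=10) a[fast]=0 → fast++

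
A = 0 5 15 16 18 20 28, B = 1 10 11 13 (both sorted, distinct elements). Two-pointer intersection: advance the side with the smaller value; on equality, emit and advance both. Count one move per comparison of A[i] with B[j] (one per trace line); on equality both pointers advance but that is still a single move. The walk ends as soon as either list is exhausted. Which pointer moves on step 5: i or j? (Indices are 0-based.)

[i=0,j=0] 0<1 → i++
[i=1,j=0] 5>1 → j++
[i=1,j=1] 5<10 → i++
[i=2,j=1] 15>10 → j++
[i=2,j=2] 15>11 → j++

j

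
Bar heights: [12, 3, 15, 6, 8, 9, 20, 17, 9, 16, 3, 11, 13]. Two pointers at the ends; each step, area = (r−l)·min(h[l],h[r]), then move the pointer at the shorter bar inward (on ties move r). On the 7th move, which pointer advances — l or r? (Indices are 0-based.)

l

l=0 r=12: min(12,13)*12=144 best=144 *, l++
l=1 r=12: min(3,13)*11=33 best=144, l++
l=2 r=12: min(15,13)*10=130 best=144, r--
l=2 r=11: min(15,11)*9=99 best=144, r--
l=2 r=10: min(15,3)*8=24 best=144, r--
l=2 r=9: min(15,16)*7=105 best=144, l++
l=3 r=9: min(6,16)*6=36 best=144, l++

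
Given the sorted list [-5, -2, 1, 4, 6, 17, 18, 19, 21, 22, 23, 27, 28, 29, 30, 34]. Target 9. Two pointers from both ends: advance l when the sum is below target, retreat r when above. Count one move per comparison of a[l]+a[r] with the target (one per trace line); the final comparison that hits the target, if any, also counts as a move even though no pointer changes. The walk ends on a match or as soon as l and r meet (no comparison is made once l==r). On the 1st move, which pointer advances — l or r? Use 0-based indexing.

r

[0,15] -5+34=29 >9 → r--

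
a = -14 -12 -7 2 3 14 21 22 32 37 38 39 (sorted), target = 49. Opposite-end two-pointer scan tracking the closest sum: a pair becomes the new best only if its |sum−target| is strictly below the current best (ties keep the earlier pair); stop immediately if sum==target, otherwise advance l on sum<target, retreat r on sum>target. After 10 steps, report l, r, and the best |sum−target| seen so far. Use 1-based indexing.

l=7, r=8, best |Δ|=2

l=1 r=12: -14+39=25 d=24 *, l++
l=2 r=12: -12+39=27 d=22 *, l++
l=3 r=12: -7+39=32 d=17 *, l++
l=4 r=12: 2+39=41 d=8 *, l++
l=5 r=12: 3+39=42 d=7 *, l++
l=6 r=12: 14+39=53 d=4 *, r--
l=6 r=11: 14+38=52 d=3 *, r--
l=6 r=10: 14+37=51 d=2 *, r--
l=6 r=9: 14+32=46 d=3, l++
l=7 r=9: 21+32=53 d=4, r--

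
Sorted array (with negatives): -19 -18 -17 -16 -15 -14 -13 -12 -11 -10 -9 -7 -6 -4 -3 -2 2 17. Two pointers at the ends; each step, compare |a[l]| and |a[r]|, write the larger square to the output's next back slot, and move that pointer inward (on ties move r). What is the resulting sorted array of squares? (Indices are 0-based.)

[0,17] |-19|>|17| out[17]=361 → l++
[1,17] |-18|>|17| out[16]=324 → l++
[2,17] |-17|<=|17| out[15]=289 → r--
[2,16] |-17|>|2| out[14]=289 → l++
[3,16] |-16|>|2| out[13]=256 → l++
[4,16] |-15|>|2| out[12]=225 → l++
[5,16] |-14|>|2| out[11]=196 → l++
[6,16] |-13|>|2| out[10]=169 → l++
[7,16] |-12|>|2| out[9]=144 → l++
[8,16] |-11|>|2| out[8]=121 → l++
[9,16] |-10|>|2| out[7]=100 → l++
[10,16] |-9|>|2| out[6]=81 → l++
[11,16] |-7|>|2| out[5]=49 → l++
[12,16] |-6|>|2| out[4]=36 → l++
[13,16] |-4|>|2| out[3]=16 → l++
[14,16] |-3|>|2| out[2]=9 → l++
[15,16] |-2|<=|2| out[1]=4 → r--
[15,15] |-2|<=|-2| out[0]=4 → r--

[4, 4, 9, 16, 36, 49, 81, 100, 121, 144, 169, 196, 225, 256, 289, 289, 324, 361]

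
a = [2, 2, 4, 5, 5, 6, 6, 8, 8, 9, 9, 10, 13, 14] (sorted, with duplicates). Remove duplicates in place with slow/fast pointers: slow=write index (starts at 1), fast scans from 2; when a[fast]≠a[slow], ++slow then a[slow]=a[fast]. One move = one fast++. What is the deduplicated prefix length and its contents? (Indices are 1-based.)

(s=1,f=2) a[fast]=2=a[slow] dup → fast++
(s=1,f=3) a[fast]=4≠a[slow]=2 write a[2]=4 → slow++,fast++
(s=2,f=4) a[fast]=5≠a[slow]=4 write a[3]=5 → slow++,fast++
(s=3,f=5) a[fast]=5=a[slow] dup → fast++
(s=3,f=6) a[fast]=6≠a[slow]=5 write a[4]=6 → slow++,fast++
(s=4,f=7) a[fast]=6=a[slow] dup → fast++
(s=4,f=8) a[fast]=8≠a[slow]=6 write a[5]=8 → slow++,fast++
(s=5,f=9) a[fast]=8=a[slow] dup → fast++
(s=5,f=10) a[fast]=9≠a[slow]=8 write a[6]=9 → slow++,fast++
(s=6,f=11) a[fast]=9=a[slow] dup → fast++
(s=6,f=12) a[fast]=10≠a[slow]=9 write a[7]=10 → slow++,fast++
(s=7,f=13) a[fast]=13≠a[slow]=10 write a[8]=13 → slow++,fast++
(s=8,f=14) a[fast]=14≠a[slow]=13 write a[9]=14 → slow++,fast++

length 9; prefix = [2, 4, 5, 6, 8, 9, 10, 13, 14]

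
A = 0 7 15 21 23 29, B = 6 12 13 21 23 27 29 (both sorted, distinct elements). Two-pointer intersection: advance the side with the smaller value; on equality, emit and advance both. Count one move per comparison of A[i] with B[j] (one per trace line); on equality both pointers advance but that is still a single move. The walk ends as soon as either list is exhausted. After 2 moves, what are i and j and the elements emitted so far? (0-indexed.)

i=1, j=1, emitted=[]

i=0 j=0: 0<6, i++
i=1 j=0: 7>6, j++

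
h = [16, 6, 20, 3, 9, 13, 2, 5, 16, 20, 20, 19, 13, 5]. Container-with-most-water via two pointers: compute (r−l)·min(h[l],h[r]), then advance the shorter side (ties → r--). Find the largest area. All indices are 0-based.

[0,13] min(16,5)*13=65 best=65 * → r--
[0,12] min(16,13)*12=156 best=156 * → r--
[0,11] min(16,19)*11=176 best=176 * → l++
[1,11] min(6,19)*10=60 best=176 → l++
[2,11] min(20,19)*9=171 best=176 → r--
[2,10] min(20,20)*8=160 best=176 → r--
[2,9] min(20,20)*7=140 best=176 → r--
[2,8] min(20,16)*6=96 best=176 → r--
[2,7] min(20,5)*5=25 best=176 → r--
[2,6] min(20,2)*4=8 best=176 → r--
[2,5] min(20,13)*3=39 best=176 → r--
[2,4] min(20,9)*2=18 best=176 → r--
[2,3] min(20,3)*1=3 best=176 → r--

max area = 176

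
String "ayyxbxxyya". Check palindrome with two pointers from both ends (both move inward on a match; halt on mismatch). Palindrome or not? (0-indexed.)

[0,9] 'a'=='a' → l++,r--
[1,8] 'y'=='y' → l++,r--
[2,7] 'y'=='y' → l++,r--
[3,6] 'x'=='x' → l++,r--
[4,5] 'b'!='x' → stop

not a palindrome (mismatch at 4,5)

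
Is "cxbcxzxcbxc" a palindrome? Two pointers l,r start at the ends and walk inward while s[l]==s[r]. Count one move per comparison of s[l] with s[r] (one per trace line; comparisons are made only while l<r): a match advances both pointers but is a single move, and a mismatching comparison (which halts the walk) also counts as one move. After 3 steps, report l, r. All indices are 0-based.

l=3, r=7

[0,10] 'c'=='c' → l++,r--
[1,9] 'x'=='x' → l++,r--
[2,8] 'b'=='b' → l++,r--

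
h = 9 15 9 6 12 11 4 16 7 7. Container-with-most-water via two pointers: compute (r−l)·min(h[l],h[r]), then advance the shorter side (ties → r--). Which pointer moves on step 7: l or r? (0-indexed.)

l

l=0 r=9: min(9,7)*9=63 best=63 *, r--
l=0 r=8: min(9,7)*8=56 best=63, r--
l=0 r=7: min(9,16)*7=63 best=63, l++
l=1 r=7: min(15,16)*6=90 best=90 *, l++
l=2 r=7: min(9,16)*5=45 best=90, l++
l=3 r=7: min(6,16)*4=24 best=90, l++
l=4 r=7: min(12,16)*3=36 best=90, l++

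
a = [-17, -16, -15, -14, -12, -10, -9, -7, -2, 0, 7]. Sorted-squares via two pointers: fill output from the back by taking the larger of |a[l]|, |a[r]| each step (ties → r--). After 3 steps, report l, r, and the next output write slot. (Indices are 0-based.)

l=3, r=10, next write slot=7

l=0 r=10: |-17|>|7| out[10]=289, l++
l=1 r=10: |-16|>|7| out[9]=256, l++
l=2 r=10: |-15|>|7| out[8]=225, l++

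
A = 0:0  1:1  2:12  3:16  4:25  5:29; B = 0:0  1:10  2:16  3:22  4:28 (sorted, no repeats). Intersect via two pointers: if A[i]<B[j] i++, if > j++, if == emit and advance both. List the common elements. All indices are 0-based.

intersection = [0, 16]

[i=0,j=0] 0==0 emit → i++,j++
[i=1,j=1] 1<10 → i++
[i=2,j=1] 12>10 → j++
[i=2,j=2] 12<16 → i++
[i=3,j=2] 16==16 emit → i++,j++
[i=4,j=3] 25>22 → j++
[i=4,j=4] 25<28 → i++
[i=5,j=4] 29>28 → j++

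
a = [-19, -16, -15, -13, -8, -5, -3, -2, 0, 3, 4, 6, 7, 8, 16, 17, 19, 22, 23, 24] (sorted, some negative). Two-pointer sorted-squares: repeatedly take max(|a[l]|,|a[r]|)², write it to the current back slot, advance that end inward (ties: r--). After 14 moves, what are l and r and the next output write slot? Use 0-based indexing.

l=0 r=19: |-19|<=|24| out[19]=576, r--
l=0 r=18: |-19|<=|23| out[18]=529, r--
l=0 r=17: |-19|<=|22| out[17]=484, r--
l=0 r=16: |-19|<=|19| out[16]=361, r--
l=0 r=15: |-19|>|17| out[15]=361, l++
l=1 r=15: |-16|<=|17| out[14]=289, r--
l=1 r=14: |-16|<=|16| out[13]=256, r--
l=1 r=13: |-16|>|8| out[12]=256, l++
l=2 r=13: |-15|>|8| out[11]=225, l++
l=3 r=13: |-13|>|8| out[10]=169, l++
l=4 r=13: |-8|<=|8| out[9]=64, r--
l=4 r=12: |-8|>|7| out[8]=64, l++
l=5 r=12: |-5|<=|7| out[7]=49, r--
l=5 r=11: |-5|<=|6| out[6]=36, r--

l=5, r=10, next write slot=5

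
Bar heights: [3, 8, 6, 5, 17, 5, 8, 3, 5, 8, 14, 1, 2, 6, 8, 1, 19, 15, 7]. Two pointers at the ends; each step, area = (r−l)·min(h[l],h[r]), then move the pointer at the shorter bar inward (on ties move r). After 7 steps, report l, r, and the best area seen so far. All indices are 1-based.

[1,19] min(3,7)*18=54 best=54 * → l++
[2,19] min(8,7)*17=119 best=119 * → r--
[2,18] min(8,15)*16=128 best=128 * → l++
[3,18] min(6,15)*15=90 best=128 → l++
[4,18] min(5,15)*14=70 best=128 → l++
[5,18] min(17,15)*13=195 best=195 * → r--
[5,17] min(17,19)*12=204 best=204 * → l++

l=6, r=17, best area=204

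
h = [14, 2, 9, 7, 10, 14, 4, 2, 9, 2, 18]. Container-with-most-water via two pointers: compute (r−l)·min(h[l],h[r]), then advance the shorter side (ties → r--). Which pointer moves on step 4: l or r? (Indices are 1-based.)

[1,11] min(14,18)*10=140 best=140 * → l++
[2,11] min(2,18)*9=18 best=140 → l++
[3,11] min(9,18)*8=72 best=140 → l++
[4,11] min(7,18)*7=49 best=140 → l++

l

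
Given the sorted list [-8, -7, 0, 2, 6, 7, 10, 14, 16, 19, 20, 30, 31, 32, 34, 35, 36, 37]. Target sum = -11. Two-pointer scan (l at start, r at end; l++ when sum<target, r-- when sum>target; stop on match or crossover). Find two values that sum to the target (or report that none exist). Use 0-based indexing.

[0,17] -8+37=29 >-11 → r--
[0,16] -8+36=28 >-11 → r--
[0,15] -8+35=27 >-11 → r--
[0,14] -8+34=26 >-11 → r--
[0,13] -8+32=24 >-11 → r--
[0,12] -8+31=23 >-11 → r--
[0,11] -8+30=22 >-11 → r--
[0,10] -8+20=12 >-11 → r--
[0,9] -8+19=11 >-11 → r--
[0,8] -8+16=8 >-11 → r--
[0,7] -8+14=6 >-11 → r--
[0,6] -8+10=2 >-11 → r--
[0,5] -8+7=-1 >-11 → r--
[0,4] -8+6=-2 >-11 → r--
[0,3] -8+2=-6 >-11 → r--
[0,2] -8+0=-8 >-11 → r--
[0,1] -8+-7=-15 <-11 → l++

no pair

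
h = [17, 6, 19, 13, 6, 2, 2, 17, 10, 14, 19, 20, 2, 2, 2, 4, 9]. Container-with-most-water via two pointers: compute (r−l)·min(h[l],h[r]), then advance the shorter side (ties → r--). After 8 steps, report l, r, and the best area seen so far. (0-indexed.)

l=0 r=16: min(17,9)*16=144 best=144 *, r--
l=0 r=15: min(17,4)*15=60 best=144, r--
l=0 r=14: min(17,2)*14=28 best=144, r--
l=0 r=13: min(17,2)*13=26 best=144, r--
l=0 r=12: min(17,2)*12=24 best=144, r--
l=0 r=11: min(17,20)*11=187 best=187 *, l++
l=1 r=11: min(6,20)*10=60 best=187, l++
l=2 r=11: min(19,20)*9=171 best=187, l++

l=3, r=11, best area=187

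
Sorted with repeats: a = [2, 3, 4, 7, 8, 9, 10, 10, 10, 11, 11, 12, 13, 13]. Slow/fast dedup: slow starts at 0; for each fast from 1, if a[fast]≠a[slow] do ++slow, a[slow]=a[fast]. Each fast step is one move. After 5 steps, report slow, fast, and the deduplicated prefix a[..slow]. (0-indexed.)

slow=5, fast=6, prefix=[2, 3, 4, 7, 8, 9]

(s=0,f=1) a[fast]=3≠a[slow]=2 write a[1]=3 → slow++,fast++
(s=1,f=2) a[fast]=4≠a[slow]=3 write a[2]=4 → slow++,fast++
(s=2,f=3) a[fast]=7≠a[slow]=4 write a[3]=7 → slow++,fast++
(s=3,f=4) a[fast]=8≠a[slow]=7 write a[4]=8 → slow++,fast++
(s=4,f=5) a[fast]=9≠a[slow]=8 write a[5]=9 → slow++,fast++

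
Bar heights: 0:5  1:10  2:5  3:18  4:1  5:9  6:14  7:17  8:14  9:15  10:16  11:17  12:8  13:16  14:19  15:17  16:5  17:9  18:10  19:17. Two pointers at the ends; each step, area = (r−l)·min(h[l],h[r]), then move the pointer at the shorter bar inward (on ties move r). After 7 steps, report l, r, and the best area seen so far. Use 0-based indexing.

l=3, r=15, best area=272

[0,19] min(5,17)*19=95 best=95 * → l++
[1,19] min(10,17)*18=180 best=180 * → l++
[2,19] min(5,17)*17=85 best=180 → l++
[3,19] min(18,17)*16=272 best=272 * → r--
[3,18] min(18,10)*15=150 best=272 → r--
[3,17] min(18,9)*14=126 best=272 → r--
[3,16] min(18,5)*13=65 best=272 → r--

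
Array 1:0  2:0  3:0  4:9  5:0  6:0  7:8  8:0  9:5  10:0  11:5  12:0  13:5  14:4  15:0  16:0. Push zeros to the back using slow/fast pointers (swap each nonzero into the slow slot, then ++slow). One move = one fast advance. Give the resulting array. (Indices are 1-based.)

slow=1 fast=1: a[fast]=0, fast++
slow=1 fast=2: a[fast]=0, fast++
slow=1 fast=3: a[fast]=0, fast++
slow=1 fast=4: a[fast]=9≠0 swap→a[1]=9, slow++,fast++
slow=2 fast=5: a[fast]=0, fast++
slow=2 fast=6: a[fast]=0, fast++
slow=2 fast=7: a[fast]=8≠0 swap→a[2]=8, slow++,fast++
slow=3 fast=8: a[fast]=0, fast++
slow=3 fast=9: a[fast]=5≠0 swap→a[3]=5, slow++,fast++
slow=4 fast=10: a[fast]=0, fast++
slow=4 fast=11: a[fast]=5≠0 swap→a[4]=5, slow++,fast++
slow=5 fast=12: a[fast]=0, fast++
slow=5 fast=13: a[fast]=5≠0 swap→a[5]=5, slow++,fast++
slow=6 fast=14: a[fast]=4≠0 swap→a[6]=4, slow++,fast++
slow=7 fast=15: a[fast]=0, fast++
slow=7 fast=16: a[fast]=0, fast++

[9, 8, 5, 5, 5, 4, 0, 0, 0, 0, 0, 0, 0, 0, 0, 0]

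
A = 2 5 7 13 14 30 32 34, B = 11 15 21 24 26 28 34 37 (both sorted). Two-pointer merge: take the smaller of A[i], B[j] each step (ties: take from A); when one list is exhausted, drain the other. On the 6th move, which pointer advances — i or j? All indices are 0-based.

i

[i=0,j=0] A[i]=2<=B[j]=11 take 2 → i++
[i=1,j=0] A[i]=5<=B[j]=11 take 5 → i++
[i=2,j=0] A[i]=7<=B[j]=11 take 7 → i++
[i=3,j=0] A[i]=13>B[j]=11 take 11 → j++
[i=3,j=1] A[i]=13<=B[j]=15 take 13 → i++
[i=4,j=1] A[i]=14<=B[j]=15 take 14 → i++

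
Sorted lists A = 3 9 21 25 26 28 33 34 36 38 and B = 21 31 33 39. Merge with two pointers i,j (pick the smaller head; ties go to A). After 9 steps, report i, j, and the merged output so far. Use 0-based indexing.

i=0 j=0: A[i]=3<=B[j]=21 take 3, i++
i=1 j=0: A[i]=9<=B[j]=21 take 9, i++
i=2 j=0: A[i]=21<=B[j]=21 take 21, i++
i=3 j=0: A[i]=25>B[j]=21 take 21, j++
i=3 j=1: A[i]=25<=B[j]=31 take 25, i++
i=4 j=1: A[i]=26<=B[j]=31 take 26, i++
i=5 j=1: A[i]=28<=B[j]=31 take 28, i++
i=6 j=1: A[i]=33>B[j]=31 take 31, j++
i=6 j=2: A[i]=33<=B[j]=33 take 33, i++

i=7, j=2, merged so far=[3, 9, 21, 21, 25, 26, 28, 31, 33]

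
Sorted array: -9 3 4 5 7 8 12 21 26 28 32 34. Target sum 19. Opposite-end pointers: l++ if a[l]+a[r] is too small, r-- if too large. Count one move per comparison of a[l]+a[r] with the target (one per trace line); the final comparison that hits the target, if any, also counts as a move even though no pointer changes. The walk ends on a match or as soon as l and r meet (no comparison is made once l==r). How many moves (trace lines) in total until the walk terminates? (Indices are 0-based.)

l=0 r=11: -9+34=25 >19, r--
l=0 r=10: -9+32=23 >19, r--
l=0 r=9: -9+28=19, found

3 moves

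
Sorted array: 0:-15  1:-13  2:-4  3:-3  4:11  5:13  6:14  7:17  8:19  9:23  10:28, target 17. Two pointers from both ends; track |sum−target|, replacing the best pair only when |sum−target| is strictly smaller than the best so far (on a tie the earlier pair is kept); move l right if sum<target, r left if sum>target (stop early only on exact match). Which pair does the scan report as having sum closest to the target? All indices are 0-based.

[0,10] -15+28=13 d=4 * → l++
[1,10] -13+28=15 d=2 * → l++
[2,10] -4+28=24 d=7 → r--
[2,9] -4+23=19 d=2 → r--
[2,8] -4+19=15 d=2 → l++
[3,8] -3+19=16 d=1 * → l++
[4,8] 11+19=30 d=13 → r--
[4,7] 11+17=28 d=11 → r--
[4,6] 11+14=25 d=8 → r--
[4,5] 11+13=24 d=7 → r--

pair (-3, 19) with sum 16 (|Δ|=1)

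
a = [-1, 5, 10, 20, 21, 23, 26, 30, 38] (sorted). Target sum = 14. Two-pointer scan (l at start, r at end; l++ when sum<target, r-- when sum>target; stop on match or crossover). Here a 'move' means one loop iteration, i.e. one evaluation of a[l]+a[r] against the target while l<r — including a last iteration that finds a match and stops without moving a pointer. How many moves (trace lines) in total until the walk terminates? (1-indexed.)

l=1 r=9: -1+38=37 >14, r--
l=1 r=8: -1+30=29 >14, r--
l=1 r=7: -1+26=25 >14, r--
l=1 r=6: -1+23=22 >14, r--
l=1 r=5: -1+21=20 >14, r--
l=1 r=4: -1+20=19 >14, r--
l=1 r=3: -1+10=9 <14, l++
l=2 r=3: 5+10=15 >14, r--

8 moves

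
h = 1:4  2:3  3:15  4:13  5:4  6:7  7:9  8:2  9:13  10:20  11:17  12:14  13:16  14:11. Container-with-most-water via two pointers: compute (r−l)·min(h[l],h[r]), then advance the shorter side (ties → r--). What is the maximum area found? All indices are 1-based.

max area = 150

[1,14] min(4,11)*13=52 best=52 * → l++
[2,14] min(3,11)*12=36 best=52 → l++
[3,14] min(15,11)*11=121 best=121 * → r--
[3,13] min(15,16)*10=150 best=150 * → l++
[4,13] min(13,16)*9=117 best=150 → l++
[5,13] min(4,16)*8=32 best=150 → l++
[6,13] min(7,16)*7=49 best=150 → l++
[7,13] min(9,16)*6=54 best=150 → l++
[8,13] min(2,16)*5=10 best=150 → l++
[9,13] min(13,16)*4=52 best=150 → l++
[10,13] min(20,16)*3=48 best=150 → r--
[10,12] min(20,14)*2=28 best=150 → r--
[10,11] min(20,17)*1=17 best=150 → r--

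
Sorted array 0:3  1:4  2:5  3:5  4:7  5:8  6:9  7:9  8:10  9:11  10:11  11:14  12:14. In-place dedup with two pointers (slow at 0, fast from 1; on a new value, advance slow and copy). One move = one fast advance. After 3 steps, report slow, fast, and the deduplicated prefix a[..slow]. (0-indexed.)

slow=2, fast=4, prefix=[3, 4, 5]

(s=0,f=1) a[fast]=4≠a[slow]=3 write a[1]=4 → slow++,fast++
(s=1,f=2) a[fast]=5≠a[slow]=4 write a[2]=5 → slow++,fast++
(s=2,f=3) a[fast]=5=a[slow] dup → fast++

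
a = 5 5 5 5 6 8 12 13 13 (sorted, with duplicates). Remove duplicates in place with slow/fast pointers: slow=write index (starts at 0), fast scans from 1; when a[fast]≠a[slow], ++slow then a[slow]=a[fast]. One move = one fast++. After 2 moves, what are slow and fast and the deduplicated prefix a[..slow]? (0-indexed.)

(s=0,f=1) a[fast]=5=a[slow] dup → fast++
(s=0,f=2) a[fast]=5=a[slow] dup → fast++

slow=0, fast=3, prefix=[5]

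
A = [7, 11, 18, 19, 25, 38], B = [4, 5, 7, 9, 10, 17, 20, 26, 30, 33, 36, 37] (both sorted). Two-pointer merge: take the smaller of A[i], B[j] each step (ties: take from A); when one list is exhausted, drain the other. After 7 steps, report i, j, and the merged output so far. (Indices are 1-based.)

i=1 j=1: A[i]=7>B[j]=4 take 4, j++
i=1 j=2: A[i]=7>B[j]=5 take 5, j++
i=1 j=3: A[i]=7<=B[j]=7 take 7, i++
i=2 j=3: A[i]=11>B[j]=7 take 7, j++
i=2 j=4: A[i]=11>B[j]=9 take 9, j++
i=2 j=5: A[i]=11>B[j]=10 take 10, j++
i=2 j=6: A[i]=11<=B[j]=17 take 11, i++

i=3, j=6, merged so far=[4, 5, 7, 7, 9, 10, 11]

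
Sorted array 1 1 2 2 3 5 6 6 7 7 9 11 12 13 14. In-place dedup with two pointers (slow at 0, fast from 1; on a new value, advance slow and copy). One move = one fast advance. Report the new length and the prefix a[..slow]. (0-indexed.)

slow=0 fast=1: a[fast]=1=a[slow] dup, fast++
slow=0 fast=2: a[fast]=2≠a[slow]=1 write a[1]=2, slow++,fast++
slow=1 fast=3: a[fast]=2=a[slow] dup, fast++
slow=1 fast=4: a[fast]=3≠a[slow]=2 write a[2]=3, slow++,fast++
slow=2 fast=5: a[fast]=5≠a[slow]=3 write a[3]=5, slow++,fast++
slow=3 fast=6: a[fast]=6≠a[slow]=5 write a[4]=6, slow++,fast++
slow=4 fast=7: a[fast]=6=a[slow] dup, fast++
slow=4 fast=8: a[fast]=7≠a[slow]=6 write a[5]=7, slow++,fast++
slow=5 fast=9: a[fast]=7=a[slow] dup, fast++
slow=5 fast=10: a[fast]=9≠a[slow]=7 write a[6]=9, slow++,fast++
slow=6 fast=11: a[fast]=11≠a[slow]=9 write a[7]=11, slow++,fast++
slow=7 fast=12: a[fast]=12≠a[slow]=11 write a[8]=12, slow++,fast++
slow=8 fast=13: a[fast]=13≠a[slow]=12 write a[9]=13, slow++,fast++
slow=9 fast=14: a[fast]=14≠a[slow]=13 write a[10]=14, slow++,fast++

length 11; prefix = [1, 2, 3, 5, 6, 7, 9, 11, 12, 13, 14]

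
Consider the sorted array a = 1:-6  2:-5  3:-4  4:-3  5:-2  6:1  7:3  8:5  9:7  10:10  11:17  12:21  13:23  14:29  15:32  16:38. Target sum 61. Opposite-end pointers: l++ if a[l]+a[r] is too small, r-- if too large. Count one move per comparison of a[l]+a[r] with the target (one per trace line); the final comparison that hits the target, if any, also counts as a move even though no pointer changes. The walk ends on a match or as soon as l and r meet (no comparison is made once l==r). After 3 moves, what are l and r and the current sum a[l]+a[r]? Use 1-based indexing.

l=1 r=16: -6+38=32 <61, l++
l=2 r=16: -5+38=33 <61, l++
l=3 r=16: -4+38=34 <61, l++

l=4, r=16, sum=35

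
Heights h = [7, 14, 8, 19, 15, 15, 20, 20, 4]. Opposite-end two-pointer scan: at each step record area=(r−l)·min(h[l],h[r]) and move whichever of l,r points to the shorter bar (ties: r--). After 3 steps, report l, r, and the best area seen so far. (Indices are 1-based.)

[1,9] min(7,4)*8=32 best=32 * → r--
[1,8] min(7,20)*7=49 best=49 * → l++
[2,8] min(14,20)*6=84 best=84 * → l++

l=3, r=8, best area=84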